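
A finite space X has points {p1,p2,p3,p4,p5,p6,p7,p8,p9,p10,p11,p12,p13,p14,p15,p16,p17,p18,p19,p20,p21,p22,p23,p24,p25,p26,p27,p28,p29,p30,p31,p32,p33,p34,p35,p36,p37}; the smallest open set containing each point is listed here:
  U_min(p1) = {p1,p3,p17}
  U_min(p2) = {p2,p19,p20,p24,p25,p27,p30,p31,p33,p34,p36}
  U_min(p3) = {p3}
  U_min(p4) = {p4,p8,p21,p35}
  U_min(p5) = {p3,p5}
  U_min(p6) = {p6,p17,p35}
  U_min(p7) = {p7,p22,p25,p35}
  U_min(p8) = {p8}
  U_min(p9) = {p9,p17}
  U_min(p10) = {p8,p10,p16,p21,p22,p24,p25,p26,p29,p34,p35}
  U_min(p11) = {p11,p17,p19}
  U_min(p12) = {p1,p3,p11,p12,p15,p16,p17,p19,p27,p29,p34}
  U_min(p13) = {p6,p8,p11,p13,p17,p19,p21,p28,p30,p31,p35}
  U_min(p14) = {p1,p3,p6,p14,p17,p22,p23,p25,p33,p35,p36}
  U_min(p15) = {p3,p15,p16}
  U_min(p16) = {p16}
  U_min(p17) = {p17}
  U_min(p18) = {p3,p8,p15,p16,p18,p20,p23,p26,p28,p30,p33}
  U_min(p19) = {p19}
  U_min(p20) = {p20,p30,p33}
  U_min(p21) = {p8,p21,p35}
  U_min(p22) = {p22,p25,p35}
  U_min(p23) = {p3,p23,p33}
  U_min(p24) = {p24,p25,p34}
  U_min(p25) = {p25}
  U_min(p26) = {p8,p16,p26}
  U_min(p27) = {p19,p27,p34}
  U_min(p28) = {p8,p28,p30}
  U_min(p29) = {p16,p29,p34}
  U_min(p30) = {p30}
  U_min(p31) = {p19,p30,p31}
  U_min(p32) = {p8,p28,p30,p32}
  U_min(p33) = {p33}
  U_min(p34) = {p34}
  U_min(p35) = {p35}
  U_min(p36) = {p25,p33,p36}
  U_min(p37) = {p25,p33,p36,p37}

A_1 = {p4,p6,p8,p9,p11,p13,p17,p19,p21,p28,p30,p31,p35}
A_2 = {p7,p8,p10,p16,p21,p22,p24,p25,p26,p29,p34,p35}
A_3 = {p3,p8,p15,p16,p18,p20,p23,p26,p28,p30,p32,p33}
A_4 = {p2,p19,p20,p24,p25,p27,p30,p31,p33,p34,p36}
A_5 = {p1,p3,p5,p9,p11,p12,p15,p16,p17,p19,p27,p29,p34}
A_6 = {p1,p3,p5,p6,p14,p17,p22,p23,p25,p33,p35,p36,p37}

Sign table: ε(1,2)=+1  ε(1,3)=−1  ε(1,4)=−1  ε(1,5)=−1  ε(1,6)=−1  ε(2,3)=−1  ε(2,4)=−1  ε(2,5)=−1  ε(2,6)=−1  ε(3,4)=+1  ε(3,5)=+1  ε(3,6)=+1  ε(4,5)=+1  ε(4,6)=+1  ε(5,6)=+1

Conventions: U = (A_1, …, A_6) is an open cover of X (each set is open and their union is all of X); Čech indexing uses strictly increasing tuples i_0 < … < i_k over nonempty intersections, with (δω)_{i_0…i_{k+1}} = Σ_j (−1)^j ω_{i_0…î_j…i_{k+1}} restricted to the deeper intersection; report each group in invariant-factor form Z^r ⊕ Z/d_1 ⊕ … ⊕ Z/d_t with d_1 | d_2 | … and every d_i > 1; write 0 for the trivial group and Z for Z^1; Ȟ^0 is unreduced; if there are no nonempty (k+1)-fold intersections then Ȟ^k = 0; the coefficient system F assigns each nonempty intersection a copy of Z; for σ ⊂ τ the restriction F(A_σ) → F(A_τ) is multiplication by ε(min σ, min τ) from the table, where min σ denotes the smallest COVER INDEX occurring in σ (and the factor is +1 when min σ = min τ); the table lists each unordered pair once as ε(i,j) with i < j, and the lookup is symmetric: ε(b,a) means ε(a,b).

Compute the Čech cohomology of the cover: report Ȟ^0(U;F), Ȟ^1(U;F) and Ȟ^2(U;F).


nerve simplices:
  A12={p8,p21,p35} A13={p8,p28,p30} A14={p19,p30,p31} A15={p9,p11,p17,p19} A16={p6,p17,p35} A23={p8,p16,p26} A24={p24,p25,p34} A25={p16,p29,p34} A26={p22,p25,p35} A34={p20,p30,p33} A35={p3,p15,p16} A36={p3,p23,p33} A45={p19,p27,p34} A46={p25,p33,p36} A56={p1,p3,p5,p17}
  A123={p8} A126={p35} A134={p30} A145={p19} A156={p17} A235={p16} A245={p34} A246={p25} A346={p33} A356={p3}
C dims 6,15,10; δ0: rk 5, SNF 1^5; δ1: rk 10, SNF 1^9·2
degree 0: 6−5−0 = 1 → Ȟ^0 ≅ Z
degree 1: 15−10−5 = 0 → Ȟ^1 ≅ 0
degree 2: 10−0−10 = 0 plus torsion [2] → Ȟ^2 ≅ Z/2

Ȟ^0 = Z, Ȟ^1 = 0, Ȟ^2 = Z/2


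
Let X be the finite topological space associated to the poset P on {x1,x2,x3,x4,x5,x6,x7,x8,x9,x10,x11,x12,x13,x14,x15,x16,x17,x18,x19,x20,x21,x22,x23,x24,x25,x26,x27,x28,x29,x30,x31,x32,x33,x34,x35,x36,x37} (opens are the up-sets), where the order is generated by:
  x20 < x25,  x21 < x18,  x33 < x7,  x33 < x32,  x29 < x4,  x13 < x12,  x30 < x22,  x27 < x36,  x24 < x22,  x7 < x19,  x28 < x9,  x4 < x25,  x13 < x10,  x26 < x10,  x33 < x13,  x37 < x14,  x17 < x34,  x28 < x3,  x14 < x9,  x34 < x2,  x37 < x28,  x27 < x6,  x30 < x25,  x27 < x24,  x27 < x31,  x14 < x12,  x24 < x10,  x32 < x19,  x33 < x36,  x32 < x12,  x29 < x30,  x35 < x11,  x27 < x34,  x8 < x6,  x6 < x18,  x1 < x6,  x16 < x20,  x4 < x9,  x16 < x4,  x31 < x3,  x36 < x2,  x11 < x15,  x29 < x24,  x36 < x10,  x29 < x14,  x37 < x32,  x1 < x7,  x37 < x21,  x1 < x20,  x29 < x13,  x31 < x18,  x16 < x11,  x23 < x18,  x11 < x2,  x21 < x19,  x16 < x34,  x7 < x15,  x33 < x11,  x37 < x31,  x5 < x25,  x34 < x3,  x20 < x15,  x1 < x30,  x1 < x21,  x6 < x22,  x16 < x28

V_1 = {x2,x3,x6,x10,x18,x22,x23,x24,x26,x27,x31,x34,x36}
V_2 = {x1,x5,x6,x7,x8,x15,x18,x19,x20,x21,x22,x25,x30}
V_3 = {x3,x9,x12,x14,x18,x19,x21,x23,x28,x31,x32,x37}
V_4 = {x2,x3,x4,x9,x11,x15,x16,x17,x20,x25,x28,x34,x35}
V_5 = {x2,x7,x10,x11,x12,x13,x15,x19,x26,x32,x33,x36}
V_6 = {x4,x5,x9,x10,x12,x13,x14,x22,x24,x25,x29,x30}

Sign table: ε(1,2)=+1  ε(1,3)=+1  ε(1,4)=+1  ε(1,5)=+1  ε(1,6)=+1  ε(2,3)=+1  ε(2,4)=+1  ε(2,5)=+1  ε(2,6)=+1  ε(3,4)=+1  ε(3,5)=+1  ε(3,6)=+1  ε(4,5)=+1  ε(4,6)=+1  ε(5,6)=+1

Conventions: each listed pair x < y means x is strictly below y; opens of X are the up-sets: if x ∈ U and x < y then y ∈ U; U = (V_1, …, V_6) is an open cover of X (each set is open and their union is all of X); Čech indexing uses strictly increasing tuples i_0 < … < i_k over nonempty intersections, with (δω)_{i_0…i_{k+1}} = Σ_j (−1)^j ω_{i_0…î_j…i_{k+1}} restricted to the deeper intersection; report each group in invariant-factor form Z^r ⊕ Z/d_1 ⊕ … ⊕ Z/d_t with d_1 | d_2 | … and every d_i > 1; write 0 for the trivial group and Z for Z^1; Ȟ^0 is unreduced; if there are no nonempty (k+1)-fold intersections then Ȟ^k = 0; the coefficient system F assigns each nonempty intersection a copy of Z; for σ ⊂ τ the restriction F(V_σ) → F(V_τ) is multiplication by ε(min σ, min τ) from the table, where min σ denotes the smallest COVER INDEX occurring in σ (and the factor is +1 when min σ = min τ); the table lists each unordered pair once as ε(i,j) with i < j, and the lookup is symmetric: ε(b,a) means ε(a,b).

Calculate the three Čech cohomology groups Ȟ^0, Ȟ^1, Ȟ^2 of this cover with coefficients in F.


nonempty overlaps:
  V12={x6,x18,x22} V13={x3,x18,x23,x31} V14={x2,x3,x34} V15={x2,x10,x26,x36} V16={x10,x22,x24} V23={x18,x19,x21} V24={x15,x20,x25} V25={x7,x15,x19} V26={x5,x22,x25,x30} V34={x3,x9,x28} V35={x12,x19,x32} V36={x9,x12,x14} V45={x2,x11,x15} V46={x4,x9,x25} V56={x10,x12,x13}
  V123={x18} V126={x22} V134={x3} V145={x2} V156={x10} V235={x19} V245={x15} V246={x25} V346={x9} V356={x12}
C dims 6,15,10; δ0: rk 5, SNF 1^5; δ1: rk 10, SNF 1^9·2
degree 0: 6−5−0 = 1 → Ȟ^0 ≅ Z
degree 1: 15−10−5 = 0 → Ȟ^1 ≅ 0
degree 2: 10−0−10 = 0 plus torsion [2] → Ȟ^2 ≅ Z/2

Ȟ^0 = Z; Ȟ^1 = 0; Ȟ^2 = Z/2


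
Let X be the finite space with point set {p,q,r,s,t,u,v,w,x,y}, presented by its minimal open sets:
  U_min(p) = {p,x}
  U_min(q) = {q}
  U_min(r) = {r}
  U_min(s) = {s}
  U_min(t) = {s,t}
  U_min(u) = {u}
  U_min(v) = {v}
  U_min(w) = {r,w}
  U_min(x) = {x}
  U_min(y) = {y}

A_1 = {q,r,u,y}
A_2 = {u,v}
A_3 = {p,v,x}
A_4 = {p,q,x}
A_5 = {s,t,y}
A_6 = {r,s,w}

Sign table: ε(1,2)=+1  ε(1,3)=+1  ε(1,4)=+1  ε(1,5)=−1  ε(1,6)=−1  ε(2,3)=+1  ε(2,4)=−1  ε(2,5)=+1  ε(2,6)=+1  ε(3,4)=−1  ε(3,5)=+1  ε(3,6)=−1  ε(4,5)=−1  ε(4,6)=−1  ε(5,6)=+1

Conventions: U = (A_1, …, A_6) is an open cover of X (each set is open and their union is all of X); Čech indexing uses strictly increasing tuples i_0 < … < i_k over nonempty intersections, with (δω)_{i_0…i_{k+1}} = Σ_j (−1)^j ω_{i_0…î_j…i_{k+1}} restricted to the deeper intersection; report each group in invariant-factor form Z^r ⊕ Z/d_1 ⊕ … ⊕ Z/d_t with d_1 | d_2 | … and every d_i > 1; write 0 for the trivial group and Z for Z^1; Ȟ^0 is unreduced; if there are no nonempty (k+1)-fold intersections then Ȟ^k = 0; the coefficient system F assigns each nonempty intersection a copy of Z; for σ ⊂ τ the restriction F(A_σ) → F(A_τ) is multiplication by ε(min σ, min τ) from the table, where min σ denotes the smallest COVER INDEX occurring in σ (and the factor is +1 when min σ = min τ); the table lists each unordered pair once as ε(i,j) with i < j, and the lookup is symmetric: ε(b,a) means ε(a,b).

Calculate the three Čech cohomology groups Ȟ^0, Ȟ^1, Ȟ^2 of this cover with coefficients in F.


Ȟ^0 = 0; Ȟ^1 = Z ⊕ Z/2; Ȟ^2 = 0

nonempty intersections:
  A12={u} A14={q} A15={y} A16={r} A23={v} A34={p,x} A56={s}
C dims 6,7; δ0: rk 6, SNF 1^5·2
Ȟ^0: (6−6)−0=0 ⇒ 0
Ȟ^1: (7−0)−6=1 plus torsion [2] ⇒ Z ⊕ Z/2
Ȟ^2: (0−0)−0=0 ⇒ 0


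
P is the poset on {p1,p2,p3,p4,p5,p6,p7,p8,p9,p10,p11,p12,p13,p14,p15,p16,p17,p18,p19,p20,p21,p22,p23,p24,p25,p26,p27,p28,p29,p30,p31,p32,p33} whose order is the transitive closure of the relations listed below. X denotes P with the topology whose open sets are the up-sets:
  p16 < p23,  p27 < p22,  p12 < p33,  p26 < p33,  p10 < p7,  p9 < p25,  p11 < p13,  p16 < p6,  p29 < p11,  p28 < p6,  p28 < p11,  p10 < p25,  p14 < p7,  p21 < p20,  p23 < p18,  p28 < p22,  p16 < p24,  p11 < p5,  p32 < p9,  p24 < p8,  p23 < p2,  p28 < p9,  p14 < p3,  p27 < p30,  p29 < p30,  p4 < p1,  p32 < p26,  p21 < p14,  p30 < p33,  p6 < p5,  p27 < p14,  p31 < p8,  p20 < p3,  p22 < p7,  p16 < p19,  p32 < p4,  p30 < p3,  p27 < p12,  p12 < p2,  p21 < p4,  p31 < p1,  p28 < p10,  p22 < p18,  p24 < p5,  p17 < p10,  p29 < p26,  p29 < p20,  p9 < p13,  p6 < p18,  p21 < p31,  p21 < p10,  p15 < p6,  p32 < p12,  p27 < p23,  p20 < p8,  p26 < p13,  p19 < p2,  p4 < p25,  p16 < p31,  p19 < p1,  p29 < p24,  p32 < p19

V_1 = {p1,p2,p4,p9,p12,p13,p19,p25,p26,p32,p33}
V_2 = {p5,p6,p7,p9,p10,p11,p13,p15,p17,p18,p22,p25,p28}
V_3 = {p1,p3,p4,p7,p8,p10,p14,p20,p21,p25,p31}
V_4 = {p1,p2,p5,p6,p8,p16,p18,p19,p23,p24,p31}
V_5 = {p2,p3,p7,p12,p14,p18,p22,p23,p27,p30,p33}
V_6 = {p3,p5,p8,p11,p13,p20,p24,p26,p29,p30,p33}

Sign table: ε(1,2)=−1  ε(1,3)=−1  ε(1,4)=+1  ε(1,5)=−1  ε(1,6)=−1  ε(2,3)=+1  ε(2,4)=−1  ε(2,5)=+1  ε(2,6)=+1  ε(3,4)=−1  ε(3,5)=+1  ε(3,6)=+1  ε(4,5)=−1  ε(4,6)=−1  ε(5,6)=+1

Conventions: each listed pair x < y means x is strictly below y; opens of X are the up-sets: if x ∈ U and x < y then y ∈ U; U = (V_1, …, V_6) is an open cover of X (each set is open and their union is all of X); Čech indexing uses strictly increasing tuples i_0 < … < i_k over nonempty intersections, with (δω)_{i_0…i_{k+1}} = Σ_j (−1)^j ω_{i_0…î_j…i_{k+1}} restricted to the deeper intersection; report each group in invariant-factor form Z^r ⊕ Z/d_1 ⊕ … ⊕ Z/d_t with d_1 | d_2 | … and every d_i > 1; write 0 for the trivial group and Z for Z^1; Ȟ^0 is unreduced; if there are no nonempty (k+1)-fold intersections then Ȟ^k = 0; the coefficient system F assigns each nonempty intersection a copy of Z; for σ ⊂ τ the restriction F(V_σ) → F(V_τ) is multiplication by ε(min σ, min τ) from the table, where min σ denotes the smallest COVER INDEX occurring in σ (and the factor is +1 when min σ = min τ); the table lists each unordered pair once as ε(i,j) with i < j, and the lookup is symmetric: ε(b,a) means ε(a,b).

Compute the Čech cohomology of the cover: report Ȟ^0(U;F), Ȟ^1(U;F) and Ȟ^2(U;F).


nerve simplices:
  V12={p9,p13,p25} V13={p1,p4,p25} V14={p1,p2,p19} V15={p2,p12,p33} V16={p13,p26,p33} V23={p7,p10,p25} V24={p5,p6,p18} V25={p7,p18,p22} V26={p5,p11,p13} V34={p1,p8,p31} V35={p3,p7,p14} V36={p3,p8,p20} V45={p2,p18,p23} V46={p5,p8,p24} V56={p3,p30,p33}
  V123={p25} V126={p13} V134={p1} V145={p2} V156={p33} V235={p7} V245={p18} V246={p5} V346={p8} V356={p3}
C dims 6,15,10; δ0: rk 5, SNF 1^5; δ1: rk 10, SNF 1^9·2
degree 0: 6−5−0 = 1 → Ȟ^0 ≅ Z
degree 1: 15−10−5 = 0 → Ȟ^1 ≅ 0
degree 2: 10−0−10 = 0 plus torsion [2] → Ȟ^2 ≅ Z/2

Ȟ^0(U;F) ≅ Z; Ȟ^1(U;F) ≅ 0; Ȟ^2(U;F) ≅ Z/2


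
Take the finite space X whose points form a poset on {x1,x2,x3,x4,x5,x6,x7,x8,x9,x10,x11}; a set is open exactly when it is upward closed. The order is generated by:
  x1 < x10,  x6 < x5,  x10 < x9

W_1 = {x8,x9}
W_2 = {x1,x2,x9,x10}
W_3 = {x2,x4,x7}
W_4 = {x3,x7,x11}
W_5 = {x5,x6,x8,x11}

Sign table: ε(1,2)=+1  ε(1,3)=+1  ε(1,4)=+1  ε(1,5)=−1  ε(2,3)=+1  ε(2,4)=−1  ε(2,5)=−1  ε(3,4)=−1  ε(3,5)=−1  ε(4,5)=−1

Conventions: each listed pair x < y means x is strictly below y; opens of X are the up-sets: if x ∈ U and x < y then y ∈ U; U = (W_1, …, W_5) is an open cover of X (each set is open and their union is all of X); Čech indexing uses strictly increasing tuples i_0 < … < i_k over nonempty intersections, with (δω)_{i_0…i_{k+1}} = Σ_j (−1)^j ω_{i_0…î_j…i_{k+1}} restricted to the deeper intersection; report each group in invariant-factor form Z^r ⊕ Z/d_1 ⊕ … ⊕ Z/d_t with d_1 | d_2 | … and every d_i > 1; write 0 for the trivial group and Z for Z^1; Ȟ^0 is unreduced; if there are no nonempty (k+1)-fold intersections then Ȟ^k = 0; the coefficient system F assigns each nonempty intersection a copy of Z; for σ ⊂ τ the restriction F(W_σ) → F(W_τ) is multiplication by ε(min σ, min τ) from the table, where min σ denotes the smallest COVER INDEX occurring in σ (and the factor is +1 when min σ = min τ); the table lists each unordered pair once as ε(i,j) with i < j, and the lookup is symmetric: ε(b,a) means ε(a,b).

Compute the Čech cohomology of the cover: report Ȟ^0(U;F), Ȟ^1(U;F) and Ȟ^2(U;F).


nonempty intersections:
  W12={x9} W15={x8} W23={x2} W34={x7} W45={x11}
C dims 5,5; δ0: rk 5, SNF 1^4·2
Ȟ^0: (5−5)−0=0 ⇒ 0
Ȟ^1: (5−0)−5=0 plus torsion [2] ⇒ Z/2
Ȟ^2: (0−0)−0=0 ⇒ 0

Ȟ^0 = 0; Ȟ^1 = Z/2; Ȟ^2 = 0


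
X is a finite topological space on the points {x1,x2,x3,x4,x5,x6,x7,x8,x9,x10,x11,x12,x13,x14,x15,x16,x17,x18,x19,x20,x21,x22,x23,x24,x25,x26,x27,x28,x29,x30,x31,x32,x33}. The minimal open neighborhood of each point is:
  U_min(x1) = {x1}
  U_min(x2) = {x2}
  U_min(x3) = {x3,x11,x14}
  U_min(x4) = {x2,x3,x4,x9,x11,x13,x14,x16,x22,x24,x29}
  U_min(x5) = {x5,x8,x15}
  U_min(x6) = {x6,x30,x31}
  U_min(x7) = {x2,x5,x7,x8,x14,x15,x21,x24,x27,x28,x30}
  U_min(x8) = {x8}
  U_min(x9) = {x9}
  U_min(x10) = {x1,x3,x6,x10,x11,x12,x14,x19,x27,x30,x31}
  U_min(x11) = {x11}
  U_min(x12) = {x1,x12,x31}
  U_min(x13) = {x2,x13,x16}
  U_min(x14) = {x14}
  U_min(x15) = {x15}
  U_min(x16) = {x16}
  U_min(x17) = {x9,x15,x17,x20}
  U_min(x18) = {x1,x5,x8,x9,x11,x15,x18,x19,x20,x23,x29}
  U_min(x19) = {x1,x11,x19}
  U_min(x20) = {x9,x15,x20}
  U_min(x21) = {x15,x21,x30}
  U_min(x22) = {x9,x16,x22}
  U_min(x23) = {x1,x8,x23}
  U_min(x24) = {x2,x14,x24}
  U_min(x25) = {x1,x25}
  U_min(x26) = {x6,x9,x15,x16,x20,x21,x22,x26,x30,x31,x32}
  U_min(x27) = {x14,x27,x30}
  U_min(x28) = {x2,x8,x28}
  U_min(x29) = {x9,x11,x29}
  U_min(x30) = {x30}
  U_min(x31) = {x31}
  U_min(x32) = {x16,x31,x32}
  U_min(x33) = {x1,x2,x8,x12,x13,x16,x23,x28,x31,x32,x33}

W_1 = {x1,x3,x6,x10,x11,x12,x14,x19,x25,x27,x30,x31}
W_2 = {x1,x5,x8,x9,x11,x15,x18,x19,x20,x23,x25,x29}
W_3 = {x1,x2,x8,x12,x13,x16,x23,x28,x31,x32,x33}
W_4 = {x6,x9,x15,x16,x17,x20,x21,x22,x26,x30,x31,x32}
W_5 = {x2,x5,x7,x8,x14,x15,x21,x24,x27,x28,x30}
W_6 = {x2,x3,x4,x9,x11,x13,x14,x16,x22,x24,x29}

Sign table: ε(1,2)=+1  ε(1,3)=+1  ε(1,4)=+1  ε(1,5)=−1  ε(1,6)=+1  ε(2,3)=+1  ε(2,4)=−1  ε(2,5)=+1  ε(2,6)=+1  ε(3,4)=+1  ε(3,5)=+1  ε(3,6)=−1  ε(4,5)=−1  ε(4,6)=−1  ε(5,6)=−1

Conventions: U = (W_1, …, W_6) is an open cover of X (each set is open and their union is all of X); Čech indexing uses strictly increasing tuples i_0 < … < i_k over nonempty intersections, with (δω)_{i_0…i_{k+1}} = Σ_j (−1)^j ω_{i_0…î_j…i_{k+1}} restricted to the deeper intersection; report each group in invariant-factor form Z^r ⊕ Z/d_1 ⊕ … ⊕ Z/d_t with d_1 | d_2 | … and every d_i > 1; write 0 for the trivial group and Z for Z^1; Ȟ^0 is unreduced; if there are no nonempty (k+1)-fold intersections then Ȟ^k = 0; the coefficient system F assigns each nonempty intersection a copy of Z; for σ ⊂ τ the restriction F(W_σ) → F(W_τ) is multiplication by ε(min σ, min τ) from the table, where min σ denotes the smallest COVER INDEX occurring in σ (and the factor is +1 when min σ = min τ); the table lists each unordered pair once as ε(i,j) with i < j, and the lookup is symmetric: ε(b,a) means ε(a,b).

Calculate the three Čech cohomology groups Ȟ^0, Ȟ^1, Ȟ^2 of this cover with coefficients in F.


Ȟ^0(U;F) ≅ 0; Ȟ^1(U;F) ≅ Z/2; Ȟ^2(U;F) ≅ Z

nonempty overlaps:
  W12={x1,x11,x19,x25} W13={x1,x12,x31} W14={x6,x30,x31} W15={x14,x27,x30} W16={x3,x11,x14} W23={x1,x8,x23} W24={x9,x15,x20} W25={x5,x8,x15} W26={x9,x11,x29} W34={x16,x31,x32} W35={x2,x8,x28} W36={x2,x13,x16} W45={x15,x21,x30} W46={x9,x16,x22} W56={x2,x14,x24}
  W123={x1} W126={x11} W134={x31} W145={x30} W156={x14} W235={x8} W245={x15} W246={x9} W346={x16} W356={x2}
C dims 6,15,10; δ0: rk 6, SNF 1^5·2; δ1: rk 9, SNF 1^9
degree 0: 6−6−0 = 0 → Ȟ^0 ≅ 0
degree 1: 15−9−6 = 0 plus torsion [2] → Ȟ^1 ≅ Z/2
degree 2: 10−0−9 = 1 → Ȟ^2 ≅ Z


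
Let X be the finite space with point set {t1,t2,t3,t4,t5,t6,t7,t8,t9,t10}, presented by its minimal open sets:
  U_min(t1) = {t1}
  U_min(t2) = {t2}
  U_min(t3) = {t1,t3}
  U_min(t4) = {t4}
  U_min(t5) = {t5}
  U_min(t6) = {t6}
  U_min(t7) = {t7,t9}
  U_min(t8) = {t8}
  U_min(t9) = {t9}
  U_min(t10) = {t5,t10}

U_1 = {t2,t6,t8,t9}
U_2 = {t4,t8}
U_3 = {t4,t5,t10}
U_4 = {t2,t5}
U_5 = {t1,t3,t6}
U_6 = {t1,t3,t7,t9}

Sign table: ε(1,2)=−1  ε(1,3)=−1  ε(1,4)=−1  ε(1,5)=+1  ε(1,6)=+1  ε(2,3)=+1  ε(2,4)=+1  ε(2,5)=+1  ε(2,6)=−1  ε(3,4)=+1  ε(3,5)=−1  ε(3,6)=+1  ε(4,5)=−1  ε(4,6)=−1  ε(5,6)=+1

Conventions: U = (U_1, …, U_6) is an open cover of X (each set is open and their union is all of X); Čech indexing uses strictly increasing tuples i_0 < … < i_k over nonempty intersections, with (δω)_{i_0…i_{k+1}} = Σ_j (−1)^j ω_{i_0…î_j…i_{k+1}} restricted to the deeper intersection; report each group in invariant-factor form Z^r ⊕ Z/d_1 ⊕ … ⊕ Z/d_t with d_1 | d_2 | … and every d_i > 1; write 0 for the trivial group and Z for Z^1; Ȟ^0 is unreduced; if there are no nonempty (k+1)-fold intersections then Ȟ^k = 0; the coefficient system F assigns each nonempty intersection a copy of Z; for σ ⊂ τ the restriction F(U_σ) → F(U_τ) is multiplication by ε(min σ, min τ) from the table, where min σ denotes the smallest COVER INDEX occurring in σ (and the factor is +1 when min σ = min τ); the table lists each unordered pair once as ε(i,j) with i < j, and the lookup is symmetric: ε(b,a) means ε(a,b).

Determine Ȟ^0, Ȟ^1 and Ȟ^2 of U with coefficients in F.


Ȟ^0(U;F) ≅ Z, Ȟ^1(U;F) ≅ Z^2 and Ȟ^2(U;F) ≅ 0

nonempty overlaps:
  U12={t8} U14={t2} U15={t6} U16={t9} U23={t4} U34={t5} U56={t1,t3}
C dims 6,7; δ0: rk 5, SNF 1^5
degree 0: 6−5−0 = 1 → Ȟ^0 ≅ Z
degree 1: 7−0−5 = 2 → Ȟ^1 ≅ Z^2
degree 2: 0−0−0 = 0 → Ȟ^2 ≅ 0


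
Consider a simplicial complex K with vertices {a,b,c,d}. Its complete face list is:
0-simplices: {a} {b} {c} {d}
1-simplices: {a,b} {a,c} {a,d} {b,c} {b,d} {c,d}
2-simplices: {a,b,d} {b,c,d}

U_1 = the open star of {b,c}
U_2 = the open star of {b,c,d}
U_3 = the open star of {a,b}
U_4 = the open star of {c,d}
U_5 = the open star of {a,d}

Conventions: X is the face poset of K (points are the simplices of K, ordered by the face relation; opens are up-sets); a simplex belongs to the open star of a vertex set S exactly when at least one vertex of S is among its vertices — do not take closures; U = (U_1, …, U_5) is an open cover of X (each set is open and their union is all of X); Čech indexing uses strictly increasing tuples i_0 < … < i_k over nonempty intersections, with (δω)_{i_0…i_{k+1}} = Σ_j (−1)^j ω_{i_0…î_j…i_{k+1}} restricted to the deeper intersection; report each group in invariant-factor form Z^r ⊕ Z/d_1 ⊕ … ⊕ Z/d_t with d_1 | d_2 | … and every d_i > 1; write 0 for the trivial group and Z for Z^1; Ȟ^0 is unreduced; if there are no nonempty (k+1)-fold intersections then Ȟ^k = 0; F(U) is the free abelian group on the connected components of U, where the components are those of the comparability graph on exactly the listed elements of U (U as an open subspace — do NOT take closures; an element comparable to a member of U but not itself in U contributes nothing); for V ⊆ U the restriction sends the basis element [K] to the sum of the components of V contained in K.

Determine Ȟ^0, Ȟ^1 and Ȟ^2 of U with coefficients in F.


Ȟ^0(U;F) ≅ Z,  Ȟ^1(U;F) ≅ Z,  Ȟ^2(U;F) ≅ 0

nonempty intersections:
  U1={{b},{c},{a,b},{a,c},{b,c},{b,d},{c,d},{a,b,d},{b,c,d}} U2={{b},{c},{d},{a,b},{a,c},{a,d},{b,c},{b,d},{c,d},{a,b,d},{b,c,d}} U3={{a},{b},{a,b},{a,c},{a,d},{b,c},{b,d},{a,b,d},{b,c,d}} U4={{c},{d},{a,c},{a,d},{b,c},{b,d},{c,d},{a,b,d},{b,c,d}} U5={{a},{d},{a,b},{a,c},{a,d},{b,d},{c,d},{a,b,d},{b,c,d}}
  U12={{b},{c},{a,b},{a,c},{b,c},{b,d},{c,d},{a,b,d},{b,c,d}} U13={{b},{a,b},{a,c},{b,c},{b,d},{a,b,d},{b,c,d}} U14={{c},{a,c},{b,c},{b,d},{c,d},{a,b,d},{b,c,d}} U15={{a,b},{a,c},{b,d},{c,d},{a,b,d},{b,c,d}} U23={{b},{a,b},{a,c},{a,d},{b,c},{b,d},{a,b,d},{b,c,d}} U24={{c},{d},{a,c},{a,d},{b,c},{b,d},{c,d},{a,b,d},{b,c,d}} U25={{d},{a,b},{a,c},{a,d},{b,d},{c,d},{a,b,d},{b,c,d}} U34={{a,c},{a,d},{b,c},{b,d},{a,b,d},{b,c,d}} U35={{a},{a,b},{a,c},{a,d},{b,d},{a,b,d},{b,c,d}} U45={{d},{a,c},{a,d},{b,d},{c,d},{a,b,d},{b,c,d}}
  U123={{b},{a,b},{a,c},{b,c},{b,d},{a,b,d},{b,c,d}} U124={{c},{a,c},{b,c},{b,d},{c,d},{a,b,d},{b,c,d}} U125={{a,b},{a,c},{b,d},{c,d},{a,b,d},{b,c,d}} U134={{a,c},{b,c},{b,d},{a,b,d},{b,c,d}} U135={{a,b},{a,c},{b,d},{a,b,d},{b,c,d}} U145={{a,c},{b,d},{c,d},{a,b,d},{b,c,d}} U234={{a,c},{a,d},{b,c},{b,d},{a,b,d},{b,c,d}} U235={{a,b},{a,c},{a,d},{b,d},{a,b,d},{b,c,d}} U245={{d},{a,c},{a,d},{b,d},{c,d},{a,b,d},{b,c,d}} U345={{a,c},{a,d},{b,d},{a,b,d},{b,c,d}}
  U1234={{a,c},{b,c},{b,d},{a,b,d},{b,c,d}} U1235={{a,b},{a,c},{b,d},{a,b,d},{b,c,d}} U1245={{a,c},{b,d},{c,d},{a,b,d},{b,c,d}} U1345={{a,c},{b,d},{a,b,d},{b,c,d}} U2345={{a,c},{a,d},{b,d},{a,b,d},{b,c,d}}
  U12345={{a,c},{b,d},{a,b,d},{b,c,d}}
components per intersection:
  U1: {{b},{c},{a,b},{a,c},{b,c},{b,d},{c,d},{a,b,d},{b,c,d}}
  U2: {{b},{c},{d},{a,b},{a,c},{a,d},{b,c},{b,d},{c,d},{a,b,d},{b,c,d}}
  U3: {{a},{b},{a,b},{a,c},{a,d},{b,c},{b,d},{a,b,d},{b,c,d}}
  U4: {{c},{d},{a,c},{a,d},{b,c},{b,d},{c,d},{a,b,d},{b,c,d}}
  U5: {{a},{d},{a,b},{a,c},{a,d},{b,d},{c,d},{a,b,d},{b,c,d}}
  U12: {{b},{c},{a,b},{a,c},{b,c},{b,d},{c,d},{a,b,d},{b,c,d}}
  U13: {{b},{a,b},{b,c},{b,d},{a,b,d},{b,c,d}} {{a,c}}
  U14: {{c},{a,c},{b,c},{b,d},{c,d},{a,b,d},{b,c,d}}
  U15: {{a,b},{b,d},{c,d},{a,b,d},{b,c,d}} {{a,c}}
  U23: {{b},{a,b},{a,d},{b,c},{b,d},{a,b,d},{b,c,d}} {{a,c}}
  U24: {{c},{d},{a,c},{a,d},{b,c},{b,d},{c,d},{a,b,d},{b,c,d}}
  U25: {{d},{a,b},{a,d},{b,d},{c,d},{a,b,d},{b,c,d}} {{a,c}}
  U34: {{a,c}} {{a,d},{b,c},{b,d},{a,b,d},{b,c,d}}
  U35: {{a},{a,b},{a,c},{a,d},{b,d},{a,b,d},{b,c,d}}
  U45: {{d},{a,d},{b,d},{c,d},{a,b,d},{b,c,d}} {{a,c}}
  U123: {{b},{a,b},{b,c},{b,d},{a,b,d},{b,c,d}} {{a,c}}
  U124: {{c},{a,c},{b,c},{b,d},{c,d},{a,b,d},{b,c,d}}
  U125: {{a,b},{b,d},{c,d},{a,b,d},{b,c,d}} {{a,c}}
  U134: {{a,c}} {{b,c},{b,d},{a,b,d},{b,c,d}}
  U135: {{a,b},{b,d},{a,b,d},{b,c,d}} {{a,c}}
  U145: {{a,c}} {{b,d},{c,d},{a,b,d},{b,c,d}}
  U234: {{a,c}} {{a,d},{b,c},{b,d},{a,b,d},{b,c,d}}
  U235: {{a,b},{a,d},{b,d},{a,b,d},{b,c,d}} {{a,c}}
  U245: {{d},{a,d},{b,d},{c,d},{a,b,d},{b,c,d}} {{a,c}}
  U345: {{a,c}} {{a,d},{b,d},{a,b,d},{b,c,d}}
  U1234: {{a,c}} {{b,c},{b,d},{a,b,d},{b,c,d}}
  U1235: {{a,b},{b,d},{a,b,d},{b,c,d}} {{a,c}}
  U1245: {{a,c}} {{b,d},{c,d},{a,b,d},{b,c,d}}
  U1345: {{a,c}} {{b,d},{a,b,d},{b,c,d}}
  U2345: {{a,c}} {{a,d},{b,d},{a,b,d},{b,c,d}}
  U12345: {{a,c}} {{b,d},{a,b,d},{b,c,d}}
C dims 5,16,19,10; δ0: rk 4, SNF 1^4; δ1: rk 11, SNF 1^11; δ2: rk 8, SNF 1^8
Ȟ^0: (5−4)−0=1 ⇒ Z
Ȟ^1: (16−11)−4=1 ⇒ Z
Ȟ^2: (19−8)−11=0 ⇒ 0


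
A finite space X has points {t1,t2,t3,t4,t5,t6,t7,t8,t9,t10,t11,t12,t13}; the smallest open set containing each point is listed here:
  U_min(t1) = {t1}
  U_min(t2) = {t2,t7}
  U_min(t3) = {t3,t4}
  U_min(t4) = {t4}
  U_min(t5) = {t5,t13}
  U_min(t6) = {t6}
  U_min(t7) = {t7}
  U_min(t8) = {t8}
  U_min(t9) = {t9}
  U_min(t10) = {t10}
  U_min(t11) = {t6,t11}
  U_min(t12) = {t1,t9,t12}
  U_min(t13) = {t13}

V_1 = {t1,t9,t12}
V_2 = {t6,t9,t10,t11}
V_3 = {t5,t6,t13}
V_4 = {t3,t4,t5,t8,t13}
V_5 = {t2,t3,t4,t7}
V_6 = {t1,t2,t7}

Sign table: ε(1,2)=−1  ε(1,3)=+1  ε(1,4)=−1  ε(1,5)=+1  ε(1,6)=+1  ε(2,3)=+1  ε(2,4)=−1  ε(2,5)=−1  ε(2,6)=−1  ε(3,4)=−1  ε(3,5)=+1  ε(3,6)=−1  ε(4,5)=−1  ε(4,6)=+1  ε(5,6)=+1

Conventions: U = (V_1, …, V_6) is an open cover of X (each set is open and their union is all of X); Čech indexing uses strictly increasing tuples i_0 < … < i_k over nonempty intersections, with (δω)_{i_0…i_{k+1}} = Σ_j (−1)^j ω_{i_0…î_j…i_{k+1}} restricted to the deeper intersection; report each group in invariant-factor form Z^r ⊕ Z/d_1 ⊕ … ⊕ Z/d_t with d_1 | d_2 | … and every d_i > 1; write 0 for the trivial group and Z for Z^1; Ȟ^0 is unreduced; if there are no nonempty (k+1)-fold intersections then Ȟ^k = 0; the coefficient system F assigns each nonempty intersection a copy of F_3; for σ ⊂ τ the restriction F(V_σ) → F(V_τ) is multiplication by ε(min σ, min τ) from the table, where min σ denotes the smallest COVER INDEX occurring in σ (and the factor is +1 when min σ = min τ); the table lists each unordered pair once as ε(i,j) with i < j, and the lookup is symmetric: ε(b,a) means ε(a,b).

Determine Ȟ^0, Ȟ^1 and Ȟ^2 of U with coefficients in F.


Ȟ^0 = 0, Ȟ^1 = 0, Ȟ^2 = 0

intersection data:
  V12={t9} V16={t1} V23={t6} V34={t5,t13} V45={t3,t4} V56={t2,t7}
C dims 6,6; δ0: rk_F3 6
Ȟ^0 = (6 − 6) − 0 = 0, so Ȟ^0 ≅ 0
Ȟ^1 = (6 − 0) − 6 = 0, so Ȟ^1 ≅ 0
Ȟ^2 = (0 − 0) − 0 = 0, so Ȟ^2 ≅ 0


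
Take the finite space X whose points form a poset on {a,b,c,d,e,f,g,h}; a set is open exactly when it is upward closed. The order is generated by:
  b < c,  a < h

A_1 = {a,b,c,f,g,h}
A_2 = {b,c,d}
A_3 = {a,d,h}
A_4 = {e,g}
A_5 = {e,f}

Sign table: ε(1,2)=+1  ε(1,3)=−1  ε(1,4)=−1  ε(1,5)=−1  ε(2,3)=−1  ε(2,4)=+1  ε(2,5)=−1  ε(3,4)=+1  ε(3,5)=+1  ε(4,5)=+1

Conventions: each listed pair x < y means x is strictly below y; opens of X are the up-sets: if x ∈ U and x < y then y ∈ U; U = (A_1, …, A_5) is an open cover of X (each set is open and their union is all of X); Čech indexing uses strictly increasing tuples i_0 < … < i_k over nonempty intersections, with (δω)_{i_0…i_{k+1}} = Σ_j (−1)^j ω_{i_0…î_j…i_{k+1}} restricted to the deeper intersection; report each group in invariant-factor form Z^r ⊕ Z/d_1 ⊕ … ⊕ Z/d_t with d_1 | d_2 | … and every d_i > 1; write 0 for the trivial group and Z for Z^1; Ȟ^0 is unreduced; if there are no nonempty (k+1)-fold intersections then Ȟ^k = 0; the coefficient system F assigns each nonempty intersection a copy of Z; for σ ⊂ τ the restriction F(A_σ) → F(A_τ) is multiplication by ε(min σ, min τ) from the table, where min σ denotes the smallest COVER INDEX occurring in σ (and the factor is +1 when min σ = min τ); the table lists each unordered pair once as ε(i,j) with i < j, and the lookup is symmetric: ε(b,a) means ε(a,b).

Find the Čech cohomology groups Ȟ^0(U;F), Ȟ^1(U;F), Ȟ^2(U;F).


Ȟ^0 = Z, Ȟ^1 = Z^2 and Ȟ^2 = 0

nerve of the cover:
  A12={b,c} A13={a,h} A14={g} A15={f} A23={d} A45={e}
C dims 5,6; δ0: rk 4, SNF 1^4
Ȟ^0 = (5 − 4) − 0 = 1, so Ȟ^0 ≅ Z
Ȟ^1 = (6 − 0) − 4 = 2, so Ȟ^1 ≅ Z^2
Ȟ^2 = (0 − 0) − 0 = 0, so Ȟ^2 ≅ 0


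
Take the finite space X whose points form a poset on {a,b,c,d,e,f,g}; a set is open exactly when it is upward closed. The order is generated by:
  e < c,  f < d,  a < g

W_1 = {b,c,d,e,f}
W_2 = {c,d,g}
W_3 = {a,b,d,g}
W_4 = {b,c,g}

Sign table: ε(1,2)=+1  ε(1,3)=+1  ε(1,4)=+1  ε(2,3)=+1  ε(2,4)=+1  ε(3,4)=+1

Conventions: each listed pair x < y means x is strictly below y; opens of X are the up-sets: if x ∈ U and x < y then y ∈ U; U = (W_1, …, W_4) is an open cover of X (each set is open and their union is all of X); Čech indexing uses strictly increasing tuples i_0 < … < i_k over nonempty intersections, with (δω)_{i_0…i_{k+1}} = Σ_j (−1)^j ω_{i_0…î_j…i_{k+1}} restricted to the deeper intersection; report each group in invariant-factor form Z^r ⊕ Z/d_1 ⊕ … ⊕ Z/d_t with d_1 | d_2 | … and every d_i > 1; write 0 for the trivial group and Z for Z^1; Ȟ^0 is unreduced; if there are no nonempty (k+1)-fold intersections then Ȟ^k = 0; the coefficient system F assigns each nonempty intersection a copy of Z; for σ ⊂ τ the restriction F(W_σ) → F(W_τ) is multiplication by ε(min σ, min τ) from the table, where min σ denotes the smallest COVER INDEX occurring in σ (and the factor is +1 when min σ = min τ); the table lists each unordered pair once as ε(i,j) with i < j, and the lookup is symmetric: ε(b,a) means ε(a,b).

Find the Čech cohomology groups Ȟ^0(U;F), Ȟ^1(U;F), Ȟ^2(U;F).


Ȟ^0 ≅ Z, Ȟ^1 ≅ 0 and Ȟ^2 ≅ Z

nonempty intersections:
  W12={c,d} W13={b,d} W14={b,c} W23={d,g} W24={c,g} W34={b,g}
  W123={d} W124={c} W134={b} W234={g}
C dims 4,6,4; δ0: rk 3, SNF 1^3; δ1: rk 3, SNF 1^3
Ȟ^0: (4−3)−0=1 ⇒ Z
Ȟ^1: (6−3)−3=0 ⇒ 0
Ȟ^2: (4−0)−3=1 ⇒ Z


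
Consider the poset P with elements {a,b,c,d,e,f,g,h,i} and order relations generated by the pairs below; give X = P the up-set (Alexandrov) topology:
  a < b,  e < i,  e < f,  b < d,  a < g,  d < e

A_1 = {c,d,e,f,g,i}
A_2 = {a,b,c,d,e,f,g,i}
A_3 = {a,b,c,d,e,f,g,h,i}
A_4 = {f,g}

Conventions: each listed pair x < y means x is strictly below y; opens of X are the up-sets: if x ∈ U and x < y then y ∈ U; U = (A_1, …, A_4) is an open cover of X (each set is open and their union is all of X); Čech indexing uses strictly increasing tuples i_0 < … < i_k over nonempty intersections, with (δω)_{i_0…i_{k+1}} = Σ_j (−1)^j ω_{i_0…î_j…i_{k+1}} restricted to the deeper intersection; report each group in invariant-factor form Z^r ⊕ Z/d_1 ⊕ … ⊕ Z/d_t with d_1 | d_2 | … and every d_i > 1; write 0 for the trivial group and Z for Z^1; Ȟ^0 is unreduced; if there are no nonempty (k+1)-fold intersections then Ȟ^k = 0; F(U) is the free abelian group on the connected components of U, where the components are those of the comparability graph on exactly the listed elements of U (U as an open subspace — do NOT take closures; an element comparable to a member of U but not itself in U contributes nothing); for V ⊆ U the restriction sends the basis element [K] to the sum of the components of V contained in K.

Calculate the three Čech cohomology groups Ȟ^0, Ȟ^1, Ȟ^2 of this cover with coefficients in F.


Ȟ^0 = Z^3; Ȟ^1 = 0; Ȟ^2 = 0

nonempty intersections:
  A12={c,d,e,f,g,i} A13={c,d,e,f,g,i} A14={f,g} A23={a,b,c,d,e,f,g,i} A24={f,g} A34={f,g}
  A123={c,d,e,f,g,i} A124={f,g} A134={f,g} A234={f,g}
  A1234={f,g}
components per intersection:
  A1: {c} {d,e,f,i} {g}
  A2: {a,b,d,e,f,g,i} {c}
  A3: {a,b,d,e,f,g,i} {c} {h}
  A4: {f} {g}
  A12: {c} {d,e,f,i} {g}
  A13: {c} {d,e,f,i} {g}
  A14: {f} {g}
  A23: {a,b,d,e,f,g,i} {c}
  A24: {f} {g}
  A34: {f} {g}
  A123: {c} {d,e,f,i} {g}
  A124: {f} {g}
  A134: {f} {g}
  A234: {f} {g}
  A1234: {f} {g}
C dims 10,14,9,2; δ0: rk 7, SNF 1^7; δ1: rk 7, SNF 1^7; δ2: rk 2, SNF 1^2
Ȟ^0: (10−7)−0=3 ⇒ Z^3
Ȟ^1: (14−7)−7=0 ⇒ 0
Ȟ^2: (9−2)−7=0 ⇒ 0


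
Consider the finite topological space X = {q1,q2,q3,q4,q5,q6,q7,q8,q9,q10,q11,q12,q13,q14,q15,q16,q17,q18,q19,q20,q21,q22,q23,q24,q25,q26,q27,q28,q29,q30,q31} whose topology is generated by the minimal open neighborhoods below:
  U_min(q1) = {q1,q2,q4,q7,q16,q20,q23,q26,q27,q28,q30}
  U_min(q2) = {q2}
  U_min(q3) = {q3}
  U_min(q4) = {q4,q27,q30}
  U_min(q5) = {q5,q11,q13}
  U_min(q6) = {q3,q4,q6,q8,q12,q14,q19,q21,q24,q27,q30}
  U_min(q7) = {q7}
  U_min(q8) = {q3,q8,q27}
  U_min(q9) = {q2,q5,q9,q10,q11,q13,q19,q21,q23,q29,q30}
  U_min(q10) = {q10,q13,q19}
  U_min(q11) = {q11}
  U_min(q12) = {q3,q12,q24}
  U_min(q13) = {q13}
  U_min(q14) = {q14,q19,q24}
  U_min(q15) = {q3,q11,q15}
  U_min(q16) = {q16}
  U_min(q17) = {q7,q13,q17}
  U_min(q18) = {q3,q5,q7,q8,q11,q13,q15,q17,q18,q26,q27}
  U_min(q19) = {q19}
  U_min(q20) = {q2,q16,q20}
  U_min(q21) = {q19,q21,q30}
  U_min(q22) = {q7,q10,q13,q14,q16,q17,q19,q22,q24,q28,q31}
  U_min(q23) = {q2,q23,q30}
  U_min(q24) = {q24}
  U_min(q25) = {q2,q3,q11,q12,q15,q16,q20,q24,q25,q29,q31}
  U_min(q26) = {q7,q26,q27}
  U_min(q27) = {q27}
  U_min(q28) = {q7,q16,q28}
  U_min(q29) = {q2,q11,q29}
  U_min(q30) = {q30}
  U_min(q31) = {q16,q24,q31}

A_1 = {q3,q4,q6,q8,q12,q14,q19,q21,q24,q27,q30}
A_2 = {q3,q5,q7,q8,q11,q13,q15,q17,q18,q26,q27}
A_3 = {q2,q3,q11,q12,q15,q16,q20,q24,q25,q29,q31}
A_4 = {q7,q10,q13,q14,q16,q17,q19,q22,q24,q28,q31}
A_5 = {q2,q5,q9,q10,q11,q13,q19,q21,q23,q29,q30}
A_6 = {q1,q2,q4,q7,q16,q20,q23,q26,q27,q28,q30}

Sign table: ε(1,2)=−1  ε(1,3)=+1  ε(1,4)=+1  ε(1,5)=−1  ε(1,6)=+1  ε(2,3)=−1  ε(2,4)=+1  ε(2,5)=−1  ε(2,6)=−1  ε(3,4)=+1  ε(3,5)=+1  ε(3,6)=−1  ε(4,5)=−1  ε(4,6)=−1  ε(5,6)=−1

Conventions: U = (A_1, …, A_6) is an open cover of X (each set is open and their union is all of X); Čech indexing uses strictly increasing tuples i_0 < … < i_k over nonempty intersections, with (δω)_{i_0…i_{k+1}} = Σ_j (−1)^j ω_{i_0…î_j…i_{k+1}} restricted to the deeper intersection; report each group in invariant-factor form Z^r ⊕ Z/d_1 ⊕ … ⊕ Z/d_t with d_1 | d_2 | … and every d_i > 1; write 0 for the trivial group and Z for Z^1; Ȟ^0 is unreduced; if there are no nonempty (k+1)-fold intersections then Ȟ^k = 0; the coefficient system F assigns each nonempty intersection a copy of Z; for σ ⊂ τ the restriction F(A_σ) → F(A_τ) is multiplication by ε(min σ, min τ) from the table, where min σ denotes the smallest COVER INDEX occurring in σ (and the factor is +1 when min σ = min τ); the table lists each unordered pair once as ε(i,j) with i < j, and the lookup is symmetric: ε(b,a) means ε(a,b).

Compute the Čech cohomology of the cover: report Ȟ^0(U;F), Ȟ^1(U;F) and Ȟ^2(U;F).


Ȟ^0 ≅ 0, Ȟ^1 ≅ Z/2 and Ȟ^2 ≅ Z

nerve simplices:
  A12={q3,q8,q27} A13={q3,q12,q24} A14={q14,q19,q24} A15={q19,q21,q30} A16={q4,q27,q30} A23={q3,q11,q15} A24={q7,q13,q17} A25={q5,q11,q13} A26={q7,q26,q27} A34={q16,q24,q31} A35={q2,q11,q29} A36={q2,q16,q20} A45={q10,q13,q19} A46={q7,q16,q28} A56={q2,q23,q30}
  A123={q3} A126={q27} A134={q24} A145={q19} A156={q30} A235={q11} A245={q13} A246={q7} A346={q16} A356={q2}
C dims 6,15,10; δ0: rk 6, SNF 1^5·2; δ1: rk 9, SNF 1^9
degree 0: 6−6−0 = 0 → Ȟ^0 ≅ 0
degree 1: 15−9−6 = 0 plus torsion [2] → Ȟ^1 ≅ Z/2
degree 2: 10−0−9 = 1 → Ȟ^2 ≅ Z


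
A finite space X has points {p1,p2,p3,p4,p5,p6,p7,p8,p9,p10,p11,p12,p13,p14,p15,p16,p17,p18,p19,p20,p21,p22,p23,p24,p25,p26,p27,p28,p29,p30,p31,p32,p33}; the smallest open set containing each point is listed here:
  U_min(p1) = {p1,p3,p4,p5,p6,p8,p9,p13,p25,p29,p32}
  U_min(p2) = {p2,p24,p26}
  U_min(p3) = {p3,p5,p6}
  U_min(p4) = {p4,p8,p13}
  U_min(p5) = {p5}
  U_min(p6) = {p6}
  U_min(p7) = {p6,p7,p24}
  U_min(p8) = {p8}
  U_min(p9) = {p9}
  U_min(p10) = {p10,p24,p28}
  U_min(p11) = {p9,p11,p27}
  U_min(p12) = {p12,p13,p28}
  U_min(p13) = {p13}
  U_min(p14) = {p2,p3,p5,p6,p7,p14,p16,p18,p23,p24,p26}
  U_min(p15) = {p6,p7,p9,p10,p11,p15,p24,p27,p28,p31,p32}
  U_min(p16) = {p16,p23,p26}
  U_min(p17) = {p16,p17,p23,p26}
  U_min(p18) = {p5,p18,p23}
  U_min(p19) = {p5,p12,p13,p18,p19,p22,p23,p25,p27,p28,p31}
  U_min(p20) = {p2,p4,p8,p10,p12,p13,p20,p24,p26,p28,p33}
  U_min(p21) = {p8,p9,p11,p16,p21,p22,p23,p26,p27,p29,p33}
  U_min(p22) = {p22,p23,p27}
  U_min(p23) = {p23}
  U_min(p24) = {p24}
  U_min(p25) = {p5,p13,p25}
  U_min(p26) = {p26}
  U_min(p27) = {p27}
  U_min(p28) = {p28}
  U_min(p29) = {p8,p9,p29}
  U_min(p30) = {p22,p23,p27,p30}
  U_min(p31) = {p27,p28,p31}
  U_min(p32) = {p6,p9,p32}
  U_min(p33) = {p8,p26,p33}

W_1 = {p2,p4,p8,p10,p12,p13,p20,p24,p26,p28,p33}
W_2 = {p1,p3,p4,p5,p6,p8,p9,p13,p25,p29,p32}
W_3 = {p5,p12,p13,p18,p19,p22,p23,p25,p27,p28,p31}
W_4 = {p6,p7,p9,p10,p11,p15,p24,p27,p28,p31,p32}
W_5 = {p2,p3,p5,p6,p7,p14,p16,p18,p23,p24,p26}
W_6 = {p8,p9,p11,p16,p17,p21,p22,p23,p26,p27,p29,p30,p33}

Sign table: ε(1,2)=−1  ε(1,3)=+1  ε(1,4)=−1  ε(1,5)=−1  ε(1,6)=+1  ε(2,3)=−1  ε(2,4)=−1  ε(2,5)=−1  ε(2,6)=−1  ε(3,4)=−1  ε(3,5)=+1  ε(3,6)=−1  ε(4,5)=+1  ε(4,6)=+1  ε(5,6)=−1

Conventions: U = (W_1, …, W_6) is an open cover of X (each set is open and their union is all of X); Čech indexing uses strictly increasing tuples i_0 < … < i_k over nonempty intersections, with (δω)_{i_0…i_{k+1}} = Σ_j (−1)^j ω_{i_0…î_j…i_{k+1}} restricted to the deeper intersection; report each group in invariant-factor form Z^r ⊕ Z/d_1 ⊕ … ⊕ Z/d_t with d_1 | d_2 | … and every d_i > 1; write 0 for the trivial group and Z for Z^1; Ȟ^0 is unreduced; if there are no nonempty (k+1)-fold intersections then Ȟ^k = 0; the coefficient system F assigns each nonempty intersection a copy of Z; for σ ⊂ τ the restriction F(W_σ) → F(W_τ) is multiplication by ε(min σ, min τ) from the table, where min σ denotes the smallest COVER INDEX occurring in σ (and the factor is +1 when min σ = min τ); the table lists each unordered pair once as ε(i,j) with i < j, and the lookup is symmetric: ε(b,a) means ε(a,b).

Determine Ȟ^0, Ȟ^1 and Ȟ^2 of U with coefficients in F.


nerve of the cover:
  W12={p4,p8,p13} W13={p12,p13,p28} W14={p10,p24,p28} W15={p2,p24,p26} W16={p8,p26,p33} W23={p5,p13,p25} W24={p6,p9,p32} W25={p3,p5,p6} W26={p8,p9,p29} W34={p27,p28,p31} W35={p5,p18,p23} W36={p22,p23,p27} W45={p6,p7,p24} W46={p9,p11,p27} W56={p16,p23,p26}
  W123={p13} W126={p8} W134={p28} W145={p24} W156={p26} W235={p5} W245={p6} W246={p9} W346={p27} W356={p23}
C dims 6,15,10; δ0: rk 6, SNF 1^5·2; δ1: rk 9, SNF 1^9
Ȟ^0 = (6 − 6) − 0 = 0, so Ȟ^0 ≅ 0
Ȟ^1 = (15 − 9) − 6 = 0 plus torsion [2], so Ȟ^1 ≅ Z/2
Ȟ^2 = (10 − 0) − 9 = 1, so Ȟ^2 ≅ Z

Ȟ^0(U;F) ≅ 0,  Ȟ^1(U;F) ≅ Z/2,  Ȟ^2(U;F) ≅ Z


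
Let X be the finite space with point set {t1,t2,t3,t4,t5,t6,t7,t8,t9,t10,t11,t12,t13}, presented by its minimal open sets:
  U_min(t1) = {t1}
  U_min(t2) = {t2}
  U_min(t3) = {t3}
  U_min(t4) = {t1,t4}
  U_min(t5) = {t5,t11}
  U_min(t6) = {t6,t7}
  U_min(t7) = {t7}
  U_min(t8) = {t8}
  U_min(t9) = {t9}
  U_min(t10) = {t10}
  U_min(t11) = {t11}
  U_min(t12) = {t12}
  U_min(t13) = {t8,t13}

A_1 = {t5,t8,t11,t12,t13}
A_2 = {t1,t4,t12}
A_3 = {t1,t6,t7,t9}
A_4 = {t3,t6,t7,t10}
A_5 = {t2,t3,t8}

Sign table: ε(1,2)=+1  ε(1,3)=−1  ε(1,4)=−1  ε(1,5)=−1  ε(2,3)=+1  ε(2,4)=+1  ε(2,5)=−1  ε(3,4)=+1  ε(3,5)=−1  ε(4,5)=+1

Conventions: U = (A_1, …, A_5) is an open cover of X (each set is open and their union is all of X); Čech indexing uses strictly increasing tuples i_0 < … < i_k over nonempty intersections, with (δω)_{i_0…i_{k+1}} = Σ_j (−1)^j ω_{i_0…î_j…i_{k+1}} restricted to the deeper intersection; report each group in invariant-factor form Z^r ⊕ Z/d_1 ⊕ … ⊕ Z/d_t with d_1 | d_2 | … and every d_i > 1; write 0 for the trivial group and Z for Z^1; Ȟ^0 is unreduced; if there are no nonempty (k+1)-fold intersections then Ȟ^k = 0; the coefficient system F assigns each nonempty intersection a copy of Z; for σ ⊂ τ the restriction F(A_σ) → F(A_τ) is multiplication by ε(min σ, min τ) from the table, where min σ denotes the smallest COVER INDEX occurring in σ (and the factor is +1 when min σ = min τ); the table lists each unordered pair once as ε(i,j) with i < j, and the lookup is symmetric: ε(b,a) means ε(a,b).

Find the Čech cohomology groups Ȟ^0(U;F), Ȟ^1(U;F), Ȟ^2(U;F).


Ȟ^0 = 0, Ȟ^1 = Z/2 and Ȟ^2 = 0

nerve simplices:
  A12={t12} A15={t8} A23={t1} A34={t6,t7} A45={t3}
C dims 5,5; δ0: rk 5, SNF 1^4·2
degree 0: 5−5−0 = 0 → Ȟ^0 ≅ 0
degree 1: 5−0−5 = 0 plus torsion [2] → Ȟ^1 ≅ Z/2
degree 2: 0−0−0 = 0 → Ȟ^2 ≅ 0
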